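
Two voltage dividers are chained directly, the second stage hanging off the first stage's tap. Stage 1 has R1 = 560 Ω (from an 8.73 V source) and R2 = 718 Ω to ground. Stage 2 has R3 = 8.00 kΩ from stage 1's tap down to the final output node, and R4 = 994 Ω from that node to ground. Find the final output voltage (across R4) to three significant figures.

Stage 2 presents R3+R4 = 8994 Ω as a load on stage 1's tap.
Stage 1's lower leg becomes R2‖(R3+R4) = 664.9 Ω, so V_mid = 8.73 × 664.9/1225 = 4.739 V.
Stage 2 is itself unloaded: V_out = V_mid × R4/(R3+R4) = 4.739 × 994/8994 = 0.524 V.

V_out ≈ 0.524 V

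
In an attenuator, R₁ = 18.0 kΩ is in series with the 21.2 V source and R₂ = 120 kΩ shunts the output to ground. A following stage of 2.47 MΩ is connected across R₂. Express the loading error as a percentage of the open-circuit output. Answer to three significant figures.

0.630 %

The divider's output (Thévenin) resistance is R₁‖R₂ = 15.65 kΩ.
Fractional drop under load = R_th/(R_th + R_L) = 15.65 / (15.65 + 2470) = 0.006297.
So the output falls by 0.630 %.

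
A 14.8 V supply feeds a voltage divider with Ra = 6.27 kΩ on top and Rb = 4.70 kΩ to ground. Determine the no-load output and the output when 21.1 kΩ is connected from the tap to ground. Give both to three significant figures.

Open-circuit: V = 14.8 × 4.70/(6.27 + 4.70) = 6.34 V.
With the load, Rb becomes Rb‖R_L = 3.844 kΩ, so V = 14.8 × 3.844/10.11 = 5.62 V.

Unloaded: 6.34 V; loaded: 5.62 V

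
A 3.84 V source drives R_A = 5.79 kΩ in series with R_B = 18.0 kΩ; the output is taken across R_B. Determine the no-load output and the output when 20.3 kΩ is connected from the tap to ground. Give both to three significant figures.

Unloaded: 2.91 V; loaded: 2.39 V

Open-circuit: V = 3.84 × 18.0/(5.79 + 18.0) = 2.91 V.
With the load, R_B becomes R_B‖R_L = 9.540 kΩ, so V = 3.84 × 9.540/15.33 = 2.39 V.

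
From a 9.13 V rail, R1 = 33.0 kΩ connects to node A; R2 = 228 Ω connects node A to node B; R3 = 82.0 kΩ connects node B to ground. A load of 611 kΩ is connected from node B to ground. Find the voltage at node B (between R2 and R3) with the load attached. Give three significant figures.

V ≈ 6.26 V

At node B, R3 is in parallel with the load: R3‖R_L = 72300 Ω.
Below node A the resistance is R2 + (R3‖R_L) = 72530 Ω, so V_A = 9.13 × 72530/105500 = 6.275 V.
Then V_B = V_A × (R3‖R_L)/(R2 + R3‖R_L) = 6.275 × 72300/72530 = 6.26 V.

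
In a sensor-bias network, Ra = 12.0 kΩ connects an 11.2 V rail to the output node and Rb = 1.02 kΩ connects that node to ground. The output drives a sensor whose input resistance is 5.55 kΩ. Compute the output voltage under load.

V_out ≈ 0.750 V

The load sits in parallel with Rb: Rb‖R_L = (1.02 × 5.55) / (1.02 + 5.55) = 0.8616 kΩ.
V_out = 11.2 × 0.8616 / (12.0 + 0.8616) = 11.2 × 0.8616/12.86 = 0.750 V.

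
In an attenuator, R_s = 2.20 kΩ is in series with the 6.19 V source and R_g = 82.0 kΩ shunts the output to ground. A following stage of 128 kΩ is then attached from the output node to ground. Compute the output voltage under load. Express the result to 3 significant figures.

V_out ≈ 5.93 V

The load sits in parallel with R_g: R_g‖R_L = (82.0 × 128) / (82.0 + 128) = 49.98 kΩ.
V_out = 6.19 × 49.98 / (2.20 + 49.98) = 6.19 × 49.98/52.18 = 5.93 V.
(Unloaded it would have been 6.03 V.)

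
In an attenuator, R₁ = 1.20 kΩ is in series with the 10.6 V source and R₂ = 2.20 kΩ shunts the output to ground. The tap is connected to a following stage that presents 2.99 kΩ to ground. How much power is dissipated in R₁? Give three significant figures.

Total resistance from the source is R₁ + (R₂‖R_L) = 2.467 kΩ, so I = 10.6/2.467 kΩ = 4.296 mA.
P = I²·R₁ = (4.296 mA)² × 1.20 kΩ = 22.1 mW.

P ≈ 22.1 mW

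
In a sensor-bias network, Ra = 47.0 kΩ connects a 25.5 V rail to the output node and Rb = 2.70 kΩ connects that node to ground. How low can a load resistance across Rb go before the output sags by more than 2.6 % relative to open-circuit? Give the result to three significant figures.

Output resistance R_th = Ra‖Rb = (47.0 × 2.70)/49.70 = 2.553 kΩ.
The fractional drop is R_th/(R_th + R_L); requiring this ≤ 0.0260 gives R_L ≥ R_th(1/0.0260 − 1) = 2.553 × 37.46 = 95.7 kΩ.

R_L(min) ≈ 95.7 kΩ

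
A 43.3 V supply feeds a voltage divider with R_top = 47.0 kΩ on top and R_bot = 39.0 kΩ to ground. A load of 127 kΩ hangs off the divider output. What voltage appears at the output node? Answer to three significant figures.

V_out ≈ 16.8 V

The load sits in parallel with R_bot: R_bot‖R_L = (39.0 × 127) / (39.0 + 127) = 29.84 kΩ.
V_out = 43.3 × 29.84 / (47.0 + 29.84) = 43.3 × 29.84/76.84 = 16.8 V.
(Unloaded it would have been 19.6 V.)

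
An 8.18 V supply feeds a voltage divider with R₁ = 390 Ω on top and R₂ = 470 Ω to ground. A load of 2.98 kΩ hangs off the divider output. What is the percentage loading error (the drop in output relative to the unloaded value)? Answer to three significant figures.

6.67 %

The divider's output (Thévenin) resistance is R₁‖R₂ = 213.1 Ω.
Fractional drop under load = R_th/(R_th + R_L) = 213.1 / (213.1 + 2980) = 0.06675.
So the output falls by 6.67 %.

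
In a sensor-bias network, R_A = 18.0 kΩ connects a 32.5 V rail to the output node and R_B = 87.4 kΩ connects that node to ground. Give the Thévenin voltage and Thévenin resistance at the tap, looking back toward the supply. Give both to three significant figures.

V_th = 26.9 V, R_th = 14.9 kΩ

V_th is the open-circuit tap voltage: 32.5 × 87.4/(18.0 + 87.4) = 26.9 V.
With the supply zeroed, R_A and R_B appear in parallel from the tap: R_th = R_A‖R_B = (18.0 × 87.4)/105.4 = 14.9 kΩ.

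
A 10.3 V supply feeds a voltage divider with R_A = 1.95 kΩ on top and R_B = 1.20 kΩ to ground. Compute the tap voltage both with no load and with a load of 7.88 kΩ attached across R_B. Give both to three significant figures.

Unloaded: 3.92 V; loaded: 3.59 V

Open-circuit: V = 10.3 × 1.20/(1.95 + 1.20) = 3.92 V.
With the load, R_B becomes R_B‖R_L = 1.041 kΩ, so V = 10.3 × 1.041/2.991 = 3.59 V.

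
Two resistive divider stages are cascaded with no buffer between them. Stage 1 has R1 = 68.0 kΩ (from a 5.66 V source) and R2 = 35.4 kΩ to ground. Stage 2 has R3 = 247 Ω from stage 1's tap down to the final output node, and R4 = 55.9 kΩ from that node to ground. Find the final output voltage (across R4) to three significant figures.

V_out ≈ 1.36 V

Stage 2 presents R3+R4 = 56150 Ω as a load on stage 1's tap.
Stage 1's lower leg becomes R2‖(R3+R4) = 21710 Ω, so V_mid = 5.66 × 21710/89710 = 1.370 V.
Stage 2 is itself unloaded: V_out = V_mid × R4/(R3+R4) = 1.370 × 55900/56150 = 1.36 V.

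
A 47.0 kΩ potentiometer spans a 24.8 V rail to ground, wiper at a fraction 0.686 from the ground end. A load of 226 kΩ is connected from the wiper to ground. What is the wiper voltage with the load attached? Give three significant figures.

V ≈ 16.3 V

The wiper splits the pot into (1−α)R = 14.76 kΩ above and αR = 32.24 kΩ below.
Lower section ‖ load = 28.22 kΩ.
V_wiper = 24.8 × 28.22/(14.76 + 28.22) = 16.3 V.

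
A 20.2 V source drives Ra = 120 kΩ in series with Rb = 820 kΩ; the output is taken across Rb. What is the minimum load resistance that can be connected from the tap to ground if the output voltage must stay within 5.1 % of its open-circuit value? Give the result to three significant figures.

R_L(min) ≈ 1.95 MΩ

Output resistance R_th = Ra‖Rb = (120 × 820)/940.0 = 104.7 kΩ.
The fractional drop is R_th/(R_th + R_L); requiring this ≤ 0.0510 gives R_L ≥ R_th(1/0.0510 − 1) = 104.7 × 18.61 = 1.95 MΩ.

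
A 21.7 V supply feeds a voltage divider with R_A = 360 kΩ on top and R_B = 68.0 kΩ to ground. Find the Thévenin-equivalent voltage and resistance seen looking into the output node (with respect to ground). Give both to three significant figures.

V_th is the open-circuit tap voltage: 21.7 × 68.0/(360 + 68.0) = 3.45 V.
With the supply zeroed, R_A and R_B appear in parallel from the tap: R_th = R_A‖R_B = (360 × 68.0)/428.0 = 57.2 kΩ.

V_th = 3.45 V, R_th = 57.2 kΩ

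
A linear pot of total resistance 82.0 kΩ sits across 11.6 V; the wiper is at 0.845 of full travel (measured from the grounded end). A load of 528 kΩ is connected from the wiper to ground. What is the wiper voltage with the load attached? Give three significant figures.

The wiper splits the pot into (1−α)R = 12.71 kΩ above and αR = 69.29 kΩ below.
Lower section ‖ load = 61.25 kΩ.
V_wiper = 11.6 × 61.25/(12.71 + 61.25) = 9.61 V.

V ≈ 9.61 V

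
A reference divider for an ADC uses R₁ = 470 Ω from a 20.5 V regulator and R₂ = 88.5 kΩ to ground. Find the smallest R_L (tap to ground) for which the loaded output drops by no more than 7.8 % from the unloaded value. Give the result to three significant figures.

Output resistance R_th = R₁‖R₂ = (470 × 88500)/88970 = 467.5 Ω.
The fractional drop is R_th/(R_th + R_L); requiring this ≤ 0.0780 gives R_L ≥ R_th(1/0.0780 − 1) = 467.5 × 11.82 = 5.53 kΩ.

R_L(min) ≈ 5.53 kΩ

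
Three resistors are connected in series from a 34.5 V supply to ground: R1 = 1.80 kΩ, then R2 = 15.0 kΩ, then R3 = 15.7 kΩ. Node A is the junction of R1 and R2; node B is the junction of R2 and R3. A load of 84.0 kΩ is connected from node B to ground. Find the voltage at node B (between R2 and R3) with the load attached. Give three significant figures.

At node B, R3 is in parallel with the load: R3‖R_L = 13.23 kΩ.
Below node A the resistance is R2 + (R3‖R_L) = 28.23 kΩ, so V_A = 34.5 × 28.23/30.03 = 32.43 V.
Then V_B = V_A × (R3‖R_L)/(R2 + R3‖R_L) = 32.43 × 13.23/28.23 = 15.2 V.

V ≈ 15.2 V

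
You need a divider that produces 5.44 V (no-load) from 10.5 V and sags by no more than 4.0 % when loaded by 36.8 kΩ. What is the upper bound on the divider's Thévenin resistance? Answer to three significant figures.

R_th ≤ 1.53 kΩ

Loading drop = R_th/(R_th + R_L) ≤ 0.0400, so R_th ≤ R_L · ε/(1−ε) = 36.8 kΩ × 0.0400/0.9600 = 1.53 kΩ.
(Any R1, R2 with R2/(R1+R2) = 0.518 and R1‖R2 ≤ 1.53 kΩ will meet the spec.)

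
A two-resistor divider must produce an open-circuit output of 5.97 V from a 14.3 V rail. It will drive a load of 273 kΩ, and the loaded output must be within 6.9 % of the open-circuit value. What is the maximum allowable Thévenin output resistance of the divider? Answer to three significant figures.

Loading drop = R_th/(R_th + R_L) ≤ 0.0690, so R_th ≤ R_L · ε/(1−ε) = 273 kΩ × 0.0690/0.9310 = 20.2 kΩ.

R_th ≤ 20.2 kΩ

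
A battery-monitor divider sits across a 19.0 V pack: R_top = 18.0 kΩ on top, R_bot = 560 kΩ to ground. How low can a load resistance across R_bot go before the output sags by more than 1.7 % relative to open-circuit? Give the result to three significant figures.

Output resistance R_th = R_top‖R_bot = (18.0 × 560)/578.0 = 17.44 kΩ.
The fractional drop is R_th/(R_th + R_L); requiring this ≤ 0.0170 gives R_L ≥ R_th(1/0.0170 − 1) = 17.44 × 57.82 = 1.01 MΩ.

R_L(min) ≈ 1.01 MΩ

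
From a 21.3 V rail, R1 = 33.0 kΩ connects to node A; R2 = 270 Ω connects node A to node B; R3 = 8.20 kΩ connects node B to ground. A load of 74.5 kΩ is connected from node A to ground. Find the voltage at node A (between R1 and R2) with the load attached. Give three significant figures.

V ≈ 3.99 V

Below node A the series string R2+R3 = 8470 Ω sits in parallel with the 74500 Ω load: 7605 Ω.
V_A = 21.3 × 7605/(33000 + 7605) = 3.99 V.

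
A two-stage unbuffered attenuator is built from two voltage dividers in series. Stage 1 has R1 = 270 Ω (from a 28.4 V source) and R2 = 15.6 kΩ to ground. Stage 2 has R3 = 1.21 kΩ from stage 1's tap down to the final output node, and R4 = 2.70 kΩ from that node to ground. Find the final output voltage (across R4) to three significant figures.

V_out ≈ 18.1 V

Stage 2 presents R3+R4 = 3910 Ω as a load on stage 1's tap.
Stage 1's lower leg becomes R2‖(R3+R4) = 3126 Ω, so V_mid = 28.4 × 3126/3396 = 26.14 V.
Stage 2 is itself unloaded: V_out = V_mid × R4/(R3+R4) = 26.14 × 2700/3910 = 18.1 V.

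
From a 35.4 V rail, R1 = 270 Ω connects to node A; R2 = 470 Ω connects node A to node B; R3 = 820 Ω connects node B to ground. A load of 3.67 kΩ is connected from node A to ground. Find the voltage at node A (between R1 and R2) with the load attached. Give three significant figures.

Below node A the series string R2+R3 = 1290 Ω sits in parallel with the 3670 Ω load: 954.5 Ω.
V_A = 35.4 × 954.5/(270 + 954.5) = 27.6 V.

V ≈ 27.6 V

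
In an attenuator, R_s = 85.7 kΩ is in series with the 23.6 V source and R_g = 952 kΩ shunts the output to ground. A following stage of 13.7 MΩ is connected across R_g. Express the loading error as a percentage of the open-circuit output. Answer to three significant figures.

0.571 %

The divider's output (Thévenin) resistance is R_s‖R_g = 78.62 kΩ.
Fractional drop under load = R_th/(R_th + R_L) = 78.62 / (78.62 + 13700) = 0.005706.
So the output falls by 0.571 %.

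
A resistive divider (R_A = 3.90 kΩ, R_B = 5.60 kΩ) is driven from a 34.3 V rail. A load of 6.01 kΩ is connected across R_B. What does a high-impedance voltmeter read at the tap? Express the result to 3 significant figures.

The load sits in parallel with R_B: R_B‖R_L = (5.60 × 6.01) / (5.60 + 6.01) = 2.899 kΩ.
V_out = 34.3 × 2.899 / (3.90 + 2.899) = 34.3 × 2.899/6.799 = 14.6 V.

V_out ≈ 14.6 V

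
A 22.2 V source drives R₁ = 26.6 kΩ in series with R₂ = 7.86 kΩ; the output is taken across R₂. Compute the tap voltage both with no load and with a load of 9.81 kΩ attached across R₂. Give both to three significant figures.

Open-circuit: V = 22.2 × 7.86/(26.6 + 7.86) = 5.06 V.
With the load, R₂ becomes R₂‖R_L = 4.364 kΩ, so V = 22.2 × 4.364/30.96 = 3.13 V.

Unloaded: 5.06 V; loaded: 3.13 V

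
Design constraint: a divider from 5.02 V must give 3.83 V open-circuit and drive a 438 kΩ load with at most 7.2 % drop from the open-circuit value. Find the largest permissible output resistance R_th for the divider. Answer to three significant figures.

R_th ≤ 34.0 kΩ

Loading drop = R_th/(R_th + R_L) ≤ 0.0720, so R_th ≤ R_L · ε/(1−ε) = 438 kΩ × 0.0720/0.9280 = 34.0 kΩ.
(Any R1, R2 with R2/(R1+R2) = 0.763 and R1‖R2 ≤ 34.0 kΩ will meet the spec.)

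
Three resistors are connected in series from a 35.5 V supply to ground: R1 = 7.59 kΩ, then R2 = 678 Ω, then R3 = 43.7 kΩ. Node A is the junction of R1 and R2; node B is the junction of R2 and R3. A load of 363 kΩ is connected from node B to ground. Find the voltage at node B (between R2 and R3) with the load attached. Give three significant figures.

At node B, R3 is in parallel with the load: R3‖R_L = 39000 Ω.
Below node A the resistance is R2 + (R3‖R_L) = 39680 Ω, so V_A = 35.5 × 39680/47270 = 29.80 V.
Then V_B = V_A × (R3‖R_L)/(R2 + R3‖R_L) = 29.80 × 39000/39680 = 29.3 V.

V ≈ 29.3 V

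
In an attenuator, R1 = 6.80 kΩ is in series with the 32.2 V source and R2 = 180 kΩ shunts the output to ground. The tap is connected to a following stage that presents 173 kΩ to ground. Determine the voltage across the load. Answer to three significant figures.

V_out ≈ 29.9 V

The load sits in parallel with R2: R2‖R_L = (180 × 173) / (180 + 173) = 88.22 kΩ.
V_out = 32.2 × 88.22 / (6.80 + 88.22) = 32.2 × 88.22/95.02 = 29.9 V.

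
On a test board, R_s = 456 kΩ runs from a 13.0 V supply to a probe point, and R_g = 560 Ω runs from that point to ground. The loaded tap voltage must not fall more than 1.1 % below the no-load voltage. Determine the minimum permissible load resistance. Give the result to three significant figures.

R_L(min) ≈ 50.3 kΩ

Output resistance R_th = R_s‖R_g = (456000 × 560)/456600 = 559.3 Ω.
The fractional drop is R_th/(R_th + R_L); requiring this ≤ 0.0110 gives R_L ≥ R_th(1/0.0110 − 1) = 559.3 × 89.91 = 50.3 kΩ.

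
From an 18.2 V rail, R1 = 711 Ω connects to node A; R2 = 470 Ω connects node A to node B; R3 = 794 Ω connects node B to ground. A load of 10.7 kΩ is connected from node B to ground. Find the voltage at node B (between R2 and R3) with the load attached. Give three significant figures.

V ≈ 7.01 V

At node B, R3 is in parallel with the load: R3‖R_L = 739.2 Ω.
Below node A the resistance is R2 + (R3‖R_L) = 1209 Ω, so V_A = 18.2 × 1209/1920 = 11.46 V.
Then V_B = V_A × (R3‖R_L)/(R2 + R3‖R_L) = 11.46 × 739.2/1209 = 7.01 V.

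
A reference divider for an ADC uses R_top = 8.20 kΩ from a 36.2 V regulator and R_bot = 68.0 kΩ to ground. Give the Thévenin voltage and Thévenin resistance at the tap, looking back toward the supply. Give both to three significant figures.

V_th = 32.3 V, R_th = 7.32 kΩ

V_th is the open-circuit tap voltage: 36.2 × 68.0/(8.20 + 68.0) = 32.3 V.
With the supply zeroed, R_top and R_bot appear in parallel from the tap: R_th = R_top‖R_bot = (8.20 × 68.0)/76.20 = 7.32 kΩ.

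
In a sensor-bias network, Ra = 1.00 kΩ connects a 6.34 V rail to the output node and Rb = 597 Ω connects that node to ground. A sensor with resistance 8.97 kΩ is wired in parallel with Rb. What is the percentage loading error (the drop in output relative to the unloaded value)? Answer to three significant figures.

4.00 %

The divider's output (Thévenin) resistance is Ra‖Rb = 373.8 Ω.
Fractional drop under load = R_th/(R_th + R_L) = 373.8 / (373.8 + 8970) = 0.04001.
So the output falls by 4.00 %.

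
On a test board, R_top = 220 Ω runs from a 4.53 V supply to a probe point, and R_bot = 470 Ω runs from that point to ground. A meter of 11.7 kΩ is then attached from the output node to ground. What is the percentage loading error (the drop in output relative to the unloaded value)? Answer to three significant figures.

1.26 %

The divider's output (Thévenin) resistance is R_top‖R_bot = 149.9 Ω.
Fractional drop under load = R_th/(R_th + R_L) = 149.9 / (149.9 + 11700) = 0.01265.
So the output falls by 1.26 %.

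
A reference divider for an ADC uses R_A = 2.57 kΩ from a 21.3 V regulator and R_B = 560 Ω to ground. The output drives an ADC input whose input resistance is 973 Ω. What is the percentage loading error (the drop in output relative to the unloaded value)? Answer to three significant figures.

Unloaded V = 21.3 × 560/3130 = 3.811 V.
Loaded: R_B‖R_L = 355.4 Ω, giving V = 21.3 × 355.4/2925 = 2.588 V.
Drop = (3.811 − 2.588) / 3.811 = 32.1 %.

32.1 %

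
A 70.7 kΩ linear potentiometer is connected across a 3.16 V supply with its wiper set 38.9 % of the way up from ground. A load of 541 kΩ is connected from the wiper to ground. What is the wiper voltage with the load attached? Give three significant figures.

V ≈ 1.19 V

The wiper splits the pot into (1−α)R = 43.20 kΩ above and αR = 27.50 kΩ below.
Lower section ‖ load = 26.17 kΩ.
V_wiper = 3.16 × 26.17/(43.20 + 26.17) = 1.19 V.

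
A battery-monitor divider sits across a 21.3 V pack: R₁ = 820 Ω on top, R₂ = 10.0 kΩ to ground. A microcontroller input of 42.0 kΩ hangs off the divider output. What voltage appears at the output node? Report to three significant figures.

V_out ≈ 19.3 V

The load sits in parallel with R₂: R₂‖R_L = (10000 × 42000) / (10000 + 42000) = 8077 Ω.
V_out = 21.3 × 8077 / (820 + 8077) = 21.3 × 8077/8897 = 19.3 V.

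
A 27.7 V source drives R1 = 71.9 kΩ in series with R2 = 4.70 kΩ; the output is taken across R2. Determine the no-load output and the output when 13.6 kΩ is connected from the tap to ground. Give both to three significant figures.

Open-circuit: V = 27.7 × 4.70/(71.9 + 4.70) = 1.70 V.
With the load, R2 becomes R2‖R_L = 3.493 kΩ, so V = 27.7 × 3.493/75.39 = 1.28 V.

Unloaded: 1.70 V; loaded: 1.28 V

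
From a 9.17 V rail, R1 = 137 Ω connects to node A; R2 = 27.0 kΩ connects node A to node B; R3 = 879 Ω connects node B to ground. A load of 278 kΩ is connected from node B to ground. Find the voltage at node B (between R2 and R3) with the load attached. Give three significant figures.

At node B, R3 is in parallel with the load: R3‖R_L = 876.2 Ω.
Below node A the resistance is R2 + (R3‖R_L) = 27880 Ω, so V_A = 9.17 × 27880/28010 = 9.125 V.
Then V_B = V_A × (R3‖R_L)/(R2 + R3‖R_L) = 9.125 × 876.2/27880 = 0.287 V.

V ≈ 0.287 V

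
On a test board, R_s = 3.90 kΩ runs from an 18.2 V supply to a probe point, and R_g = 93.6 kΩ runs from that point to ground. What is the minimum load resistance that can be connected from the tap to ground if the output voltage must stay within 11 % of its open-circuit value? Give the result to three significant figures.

R_L(min) ≈ 30.3 kΩ

Output resistance R_th = R_s‖R_g = (3.90 × 93.6)/97.50 = 3.744 kΩ.
The fractional drop is R_th/(R_th + R_L); requiring this ≤ 0.110 gives R_L ≥ R_th(1/0.110 − 1) = 3.744 × 8.091 = 30.3 kΩ.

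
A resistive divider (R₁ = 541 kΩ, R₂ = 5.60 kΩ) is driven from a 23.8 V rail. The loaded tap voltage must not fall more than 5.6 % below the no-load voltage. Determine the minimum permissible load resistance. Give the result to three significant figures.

Output resistance R_th = R₁‖R₂ = (541 × 5.60)/546.6 = 5.543 kΩ.
The fractional drop is R_th/(R_th + R_L); requiring this ≤ 0.0560 gives R_L ≥ R_th(1/0.0560 − 1) = 5.543 × 16.86 = 93.4 kΩ.

R_L(min) ≈ 93.4 kΩ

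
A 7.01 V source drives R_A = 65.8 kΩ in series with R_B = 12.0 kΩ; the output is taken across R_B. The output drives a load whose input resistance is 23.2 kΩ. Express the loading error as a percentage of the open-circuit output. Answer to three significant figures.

The divider's output (Thévenin) resistance is R_A‖R_B = 10.15 kΩ.
Fractional drop under load = R_th/(R_th + R_L) = 10.15 / (10.15 + 23.2) = 0.3043.
So the output falls by 30.4 %.

30.4 %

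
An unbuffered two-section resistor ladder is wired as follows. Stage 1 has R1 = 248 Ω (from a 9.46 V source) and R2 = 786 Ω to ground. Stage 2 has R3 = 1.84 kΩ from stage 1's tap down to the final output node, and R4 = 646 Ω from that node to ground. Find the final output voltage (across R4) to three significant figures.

V_out ≈ 1.74 V

Stage 2 presents R3+R4 = 2486 Ω as a load on stage 1's tap.
Stage 1's lower leg becomes R2‖(R3+R4) = 597.2 Ω, so V_mid = 9.46 × 597.2/845.2 = 6.684 V.
Stage 2 is itself unloaded: V_out = V_mid × R4/(R3+R4) = 6.684 × 646/2486 = 1.74 V.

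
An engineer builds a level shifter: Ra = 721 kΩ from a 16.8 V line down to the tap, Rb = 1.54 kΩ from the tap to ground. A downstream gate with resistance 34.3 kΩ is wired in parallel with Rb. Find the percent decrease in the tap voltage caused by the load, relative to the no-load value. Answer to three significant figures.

The divider's output (Thévenin) resistance is Ra‖Rb = 1.537 kΩ.
Fractional drop under load = R_th/(R_th + R_L) = 1.537 / (1.537 + 34.3) = 0.04288.
So the output falls by 4.29 %.

4.29 %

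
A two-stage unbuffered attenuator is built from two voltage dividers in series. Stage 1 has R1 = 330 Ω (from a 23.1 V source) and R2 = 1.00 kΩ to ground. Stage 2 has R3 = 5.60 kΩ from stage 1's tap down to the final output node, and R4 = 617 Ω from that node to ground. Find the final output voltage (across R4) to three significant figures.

V_out ≈ 1.66 V

Stage 2 presents R3+R4 = 6217 Ω as a load on stage 1's tap.
Stage 1's lower leg becomes R2‖(R3+R4) = 861.4 Ω, so V_mid = 23.1 × 861.4/1191 = 16.70 V.
Stage 2 is itself unloaded: V_out = V_mid × R4/(R3+R4) = 16.70 × 617/6217 = 1.66 V.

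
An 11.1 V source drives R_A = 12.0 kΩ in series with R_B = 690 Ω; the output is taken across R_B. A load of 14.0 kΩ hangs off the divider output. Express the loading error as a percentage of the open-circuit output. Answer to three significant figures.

The divider's output (Thévenin) resistance is R_A‖R_B = 652.5 Ω.
Fractional drop under load = R_th/(R_th + R_L) = 652.5 / (652.5 + 14000) = 0.04453.
So the output falls by 4.45 %.

4.45 %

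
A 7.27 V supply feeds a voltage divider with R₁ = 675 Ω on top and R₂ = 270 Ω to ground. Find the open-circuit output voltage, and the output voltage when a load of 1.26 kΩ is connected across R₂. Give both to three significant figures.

Unloaded: 2.08 V; loaded: 1.80 V

Open-circuit: V = 7.27 × 270/(675 + 270) = 2.08 V.
With the load, R₂ becomes R₂‖R_L = 222.4 Ω, so V = 7.27 × 222.4/897.4 = 1.80 V.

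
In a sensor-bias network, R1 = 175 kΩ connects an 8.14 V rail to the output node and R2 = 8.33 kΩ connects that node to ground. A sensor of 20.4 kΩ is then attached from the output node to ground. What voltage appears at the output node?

The load sits in parallel with R2: R2‖R_L = (8.33 × 20.4) / (8.33 + 20.4) = 5.915 kΩ.
V_out = 8.14 × 5.915 / (175 + 5.915) = 8.14 × 5.915/180.9 = 0.266 V.
(Unloaded it would have been 0.370 V.)

V_out ≈ 0.266 V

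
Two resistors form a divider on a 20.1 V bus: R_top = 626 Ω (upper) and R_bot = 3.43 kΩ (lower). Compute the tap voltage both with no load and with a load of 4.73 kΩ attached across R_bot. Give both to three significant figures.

Unloaded: 17.0 V; loaded: 15.3 V

Open-circuit: V = 20.1 × 3430/(626 + 3430) = 17.0 V.
With the load, R_bot becomes R_bot‖R_L = 1988 Ω, so V = 20.1 × 1988/2614 = 15.3 V.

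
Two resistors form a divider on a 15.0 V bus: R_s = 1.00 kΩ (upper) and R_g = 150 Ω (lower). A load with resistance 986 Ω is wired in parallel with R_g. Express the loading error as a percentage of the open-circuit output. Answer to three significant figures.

11.7 %

The divider's output (Thévenin) resistance is R_s‖R_g = 130.4 Ω.
Fractional drop under load = R_th/(R_th + R_L) = 130.4 / (130.4 + 986) = 0.1168.
So the output falls by 11.7 %.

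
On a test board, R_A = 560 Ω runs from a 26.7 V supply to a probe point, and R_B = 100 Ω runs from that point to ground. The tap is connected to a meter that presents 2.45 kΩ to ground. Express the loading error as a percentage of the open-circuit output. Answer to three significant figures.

3.35 %

The divider's output (Thévenin) resistance is R_A‖R_B = 84.85 Ω.
Fractional drop under load = R_th/(R_th + R_L) = 84.85 / (84.85 + 2450) = 0.03347.
So the output falls by 3.35 %.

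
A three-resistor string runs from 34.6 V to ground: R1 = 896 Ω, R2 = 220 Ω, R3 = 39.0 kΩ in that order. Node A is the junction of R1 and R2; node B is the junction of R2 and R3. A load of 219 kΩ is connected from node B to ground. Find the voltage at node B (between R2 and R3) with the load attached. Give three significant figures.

At node B, R3 is in parallel with the load: R3‖R_L = 33100 Ω.
Below node A the resistance is R2 + (R3‖R_L) = 33320 Ω, so V_A = 34.6 × 33320/34220 = 33.69 V.
Then V_B = V_A × (R3‖R_L)/(R2 + R3‖R_L) = 33.69 × 33100/33320 = 33.5 V.

V ≈ 33.5 V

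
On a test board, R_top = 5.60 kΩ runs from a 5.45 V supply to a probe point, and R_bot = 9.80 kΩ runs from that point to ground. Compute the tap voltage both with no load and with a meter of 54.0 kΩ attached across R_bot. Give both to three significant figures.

Unloaded: 3.47 V; loaded: 3.25 V

Open-circuit: V = 5.45 × 9.80/(5.60 + 9.80) = 3.47 V.
With the load, R_bot becomes R_bot‖R_L = 8.295 kΩ, so V = 5.45 × 8.295/13.89 = 3.25 V.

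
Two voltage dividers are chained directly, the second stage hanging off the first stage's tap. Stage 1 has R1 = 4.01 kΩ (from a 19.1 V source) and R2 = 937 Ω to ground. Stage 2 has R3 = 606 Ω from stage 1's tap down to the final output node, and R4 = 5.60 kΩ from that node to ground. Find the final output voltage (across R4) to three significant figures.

V_out ≈ 2.91 V

Stage 2 presents R3+R4 = 6206 Ω as a load on stage 1's tap.
Stage 1's lower leg becomes R2‖(R3+R4) = 814.1 Ω, so V_mid = 19.1 × 814.1/4824 = 3.223 V.
Stage 2 is itself unloaded: V_out = V_mid × R4/(R3+R4) = 3.223 × 5600/6206 = 2.91 V.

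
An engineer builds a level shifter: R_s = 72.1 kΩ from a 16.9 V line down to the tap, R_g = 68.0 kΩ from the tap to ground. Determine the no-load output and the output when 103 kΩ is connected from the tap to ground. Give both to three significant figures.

Unloaded: 8.20 V; loaded: 6.12 V

Open-circuit: V = 16.9 × 68.0/(72.1 + 68.0) = 8.20 V.
With the load, R_g becomes R_g‖R_L = 40.96 kΩ, so V = 16.9 × 40.96/113.1 = 6.12 V.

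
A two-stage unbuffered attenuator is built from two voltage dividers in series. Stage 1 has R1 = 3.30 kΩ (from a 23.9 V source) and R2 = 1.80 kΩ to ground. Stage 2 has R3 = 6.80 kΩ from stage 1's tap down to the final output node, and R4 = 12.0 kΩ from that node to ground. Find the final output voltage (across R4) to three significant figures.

Stage 2 presents R3+R4 = 18.80 kΩ as a load on stage 1's tap.
Stage 1's lower leg becomes R2‖(R3+R4) = 1.643 kΩ, so V_mid = 23.9 × 1.643/4.943 = 7.943 V.
Stage 2 is itself unloaded: V_out = V_mid × R4/(R3+R4) = 7.943 × 12.0/18.80 = 5.07 V.

V_out ≈ 5.07 V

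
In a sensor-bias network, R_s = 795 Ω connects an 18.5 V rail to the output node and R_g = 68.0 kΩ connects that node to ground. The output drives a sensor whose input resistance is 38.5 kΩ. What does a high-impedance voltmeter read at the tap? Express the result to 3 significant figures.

The load sits in parallel with R_g: R_g‖R_L = (68000 × 38500) / (68000 + 38500) = 24580 Ω.
V_out = 18.5 × 24580 / (795 + 24580) = 18.5 × 24580/25380 = 17.9 V.
(Unloaded it would have been 18.3 V.)

V_out ≈ 17.9 V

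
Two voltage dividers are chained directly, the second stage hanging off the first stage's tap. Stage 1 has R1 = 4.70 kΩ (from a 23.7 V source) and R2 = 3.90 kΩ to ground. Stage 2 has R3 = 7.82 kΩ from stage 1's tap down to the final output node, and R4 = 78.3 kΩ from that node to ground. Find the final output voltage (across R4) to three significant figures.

Stage 2 presents R3+R4 = 86.12 kΩ as a load on stage 1's tap.
Stage 1's lower leg becomes R2‖(R3+R4) = 3.731 kΩ, so V_mid = 23.7 × 3.731/8.431 = 10.49 V.
Stage 2 is itself unloaded: V_out = V_mid × R4/(R3+R4) = 10.49 × 78.3/86.12 = 9.54 V.

V_out ≈ 9.54 V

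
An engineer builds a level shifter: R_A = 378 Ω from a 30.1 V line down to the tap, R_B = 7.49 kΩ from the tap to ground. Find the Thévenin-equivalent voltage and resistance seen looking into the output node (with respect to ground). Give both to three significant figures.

V_th is the open-circuit tap voltage: 30.1 × 7490/(378 + 7490) = 28.7 V.
With the supply zeroed, R_A and R_B appear in parallel from the tap: R_th = R_A‖R_B = (378 × 7490)/7868 = 360 Ω.

V_th = 28.7 V, R_th = 360 Ω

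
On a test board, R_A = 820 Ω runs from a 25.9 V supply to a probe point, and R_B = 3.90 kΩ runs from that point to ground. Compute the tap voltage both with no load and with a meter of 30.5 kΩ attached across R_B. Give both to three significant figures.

Unloaded: 21.4 V; loaded: 20.9 V

Open-circuit: V = 25.9 × 3900/(820 + 3900) = 21.4 V.
With the load, R_B becomes R_B‖R_L = 3458 Ω, so V = 25.9 × 3458/4278 = 20.9 V.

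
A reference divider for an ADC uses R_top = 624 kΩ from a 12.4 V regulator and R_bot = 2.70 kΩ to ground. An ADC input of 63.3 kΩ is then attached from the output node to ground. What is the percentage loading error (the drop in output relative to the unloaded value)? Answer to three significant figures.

4.07 %

The divider's output (Thévenin) resistance is R_top‖R_bot = 2.688 kΩ.
Fractional drop under load = R_th/(R_th + R_L) = 2.688 / (2.688 + 63.3) = 0.04074.
So the output falls by 4.07 %.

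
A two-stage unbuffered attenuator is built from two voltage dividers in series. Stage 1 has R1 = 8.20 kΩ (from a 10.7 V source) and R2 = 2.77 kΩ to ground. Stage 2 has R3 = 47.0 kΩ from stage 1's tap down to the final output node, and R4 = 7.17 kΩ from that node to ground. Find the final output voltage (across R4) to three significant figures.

Stage 2 presents R3+R4 = 54.17 kΩ as a load on stage 1's tap.
Stage 1's lower leg becomes R2‖(R3+R4) = 2.635 kΩ, so V_mid = 10.7 × 2.635/10.84 = 2.602 V.
Stage 2 is itself unloaded: V_out = V_mid × R4/(R3+R4) = 2.602 × 7.17/54.17 = 0.344 V.

V_out ≈ 0.344 V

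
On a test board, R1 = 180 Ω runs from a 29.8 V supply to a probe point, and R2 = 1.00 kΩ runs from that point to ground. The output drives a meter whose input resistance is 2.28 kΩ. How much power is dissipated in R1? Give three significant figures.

Total resistance from the source is R1 + (R2‖R_L) = 875.1 Ω, so I = 29.8/875.1 Ω = 34.05 mA.
P = I²·R1 = (34.05 mA)² × 180 Ω = 209 mW.

P ≈ 209 mW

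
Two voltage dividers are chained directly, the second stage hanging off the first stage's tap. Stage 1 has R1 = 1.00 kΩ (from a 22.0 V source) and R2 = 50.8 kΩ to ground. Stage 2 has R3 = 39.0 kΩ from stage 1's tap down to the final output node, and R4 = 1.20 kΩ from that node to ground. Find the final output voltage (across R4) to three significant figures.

V_out ≈ 0.629 V

Stage 2 presents R3+R4 = 40.20 kΩ as a load on stage 1's tap.
Stage 1's lower leg becomes R2‖(R3+R4) = 22.44 kΩ, so V_mid = 22.0 × 22.44/23.44 = 21.06 V.
Stage 2 is itself unloaded: V_out = V_mid × R4/(R3+R4) = 21.06 × 1.20/40.20 = 0.629 V.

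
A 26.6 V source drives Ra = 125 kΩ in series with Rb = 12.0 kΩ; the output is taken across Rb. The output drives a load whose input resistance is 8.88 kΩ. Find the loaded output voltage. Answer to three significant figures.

The load sits in parallel with Rb: Rb‖R_L = (12.0 × 8.88) / (12.0 + 8.88) = 5.103 kΩ.
V_out = 26.6 × 5.103 / (125 + 5.103) = 26.6 × 5.103/130.1 = 1.04 V.

V_out ≈ 1.04 V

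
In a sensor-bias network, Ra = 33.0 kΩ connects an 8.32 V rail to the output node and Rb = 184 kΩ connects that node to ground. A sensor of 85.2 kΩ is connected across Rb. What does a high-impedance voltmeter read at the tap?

V_out ≈ 5.31 V

The load sits in parallel with Rb: Rb‖R_L = (184 × 85.2) / (184 + 85.2) = 58.23 kΩ.
V_out = 8.32 × 58.23 / (33.0 + 58.23) = 8.32 × 58.23/91.23 = 5.31 V.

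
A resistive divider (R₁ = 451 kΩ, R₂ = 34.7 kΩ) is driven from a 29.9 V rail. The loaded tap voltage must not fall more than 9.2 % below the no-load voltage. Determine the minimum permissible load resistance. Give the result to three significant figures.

Output resistance R_th = R₁‖R₂ = (451 × 34.7)/485.7 = 32.22 kΩ.
The fractional drop is R_th/(R_th + R_L); requiring this ≤ 0.0920 gives R_L ≥ R_th(1/0.0920 − 1) = 32.22 × 9.870 = 318 kΩ.

R_L(min) ≈ 318 kΩ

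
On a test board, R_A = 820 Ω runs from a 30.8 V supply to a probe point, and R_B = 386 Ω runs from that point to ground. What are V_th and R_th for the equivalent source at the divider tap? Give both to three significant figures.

V_th is the open-circuit tap voltage: 30.8 × 386/(820 + 386) = 9.86 V.
With the supply zeroed, R_A and R_B appear in parallel from the tap: R_th = R_A‖R_B = (820 × 386)/1206 = 262 Ω.

V_th = 9.86 V, R_th = 262 Ω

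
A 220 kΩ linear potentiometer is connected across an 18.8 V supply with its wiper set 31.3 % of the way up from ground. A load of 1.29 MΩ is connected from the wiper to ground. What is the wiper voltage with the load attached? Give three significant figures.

V ≈ 5.68 V

The wiper splits the pot into (1−α)R = 151.1 kΩ above and αR = 68.86 kΩ below.
Lower section ‖ load = 65.37 kΩ.
V_wiper = 18.8 × 65.37/(151.1 + 65.37) = 5.68 V.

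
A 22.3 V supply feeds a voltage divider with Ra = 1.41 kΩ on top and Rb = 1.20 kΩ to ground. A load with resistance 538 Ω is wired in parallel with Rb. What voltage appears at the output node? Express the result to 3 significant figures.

V_out ≈ 4.65 V

The load sits in parallel with Rb: Rb‖R_L = (1200 × 538) / (1200 + 538) = 371.5 Ω.
V_out = 22.3 × 371.5 / (1410 + 371.5) = 22.3 × 371.5/1781 = 4.65 V.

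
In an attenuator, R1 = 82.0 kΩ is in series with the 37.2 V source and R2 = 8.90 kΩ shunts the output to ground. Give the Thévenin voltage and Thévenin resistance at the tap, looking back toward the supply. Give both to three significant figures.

V_th = 3.64 V, R_th = 8.03 kΩ

V_th is the open-circuit tap voltage: 37.2 × 8.90/(82.0 + 8.90) = 3.64 V.
With the supply zeroed, R1 and R2 appear in parallel from the tap: R_th = R1‖R2 = (82.0 × 8.90)/90.90 = 8.03 kΩ.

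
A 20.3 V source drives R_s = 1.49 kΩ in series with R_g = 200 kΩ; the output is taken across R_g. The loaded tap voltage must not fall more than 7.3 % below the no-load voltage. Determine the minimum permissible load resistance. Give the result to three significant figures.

R_L(min) ≈ 18.8 kΩ

Output resistance R_th = R_s‖R_g = (1.49 × 200)/201.5 = 1.479 kΩ.
The fractional drop is R_th/(R_th + R_L); requiring this ≤ 0.0730 gives R_L ≥ R_th(1/0.0730 − 1) = 1.479 × 12.70 = 18.8 kΩ.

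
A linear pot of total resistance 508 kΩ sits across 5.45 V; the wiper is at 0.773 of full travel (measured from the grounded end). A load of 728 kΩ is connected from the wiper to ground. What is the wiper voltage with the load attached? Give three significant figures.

The wiper splits the pot into (1−α)R = 115.3 kΩ above and αR = 392.7 kΩ below.
Lower section ‖ load = 255.1 kΩ.
V_wiper = 5.45 × 255.1/(115.3 + 255.1) = 3.75 V.

V ≈ 3.75 V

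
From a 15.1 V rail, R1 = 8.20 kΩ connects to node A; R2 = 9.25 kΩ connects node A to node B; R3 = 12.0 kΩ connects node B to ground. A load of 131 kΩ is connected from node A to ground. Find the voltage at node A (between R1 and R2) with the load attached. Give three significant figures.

V ≈ 10.4 V

Below node A the series string R2+R3 = 21.25 kΩ sits in parallel with the 131 kΩ load: 18.28 kΩ.
V_A = 15.1 × 18.28/(8.20 + 18.28) = 10.4 V.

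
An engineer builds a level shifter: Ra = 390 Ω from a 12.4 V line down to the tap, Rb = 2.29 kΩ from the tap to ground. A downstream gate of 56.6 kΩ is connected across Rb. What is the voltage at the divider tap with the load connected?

V_out ≈ 10.5 V

The load sits in parallel with Rb: Rb‖R_L = (2290 × 56600) / (2290 + 56600) = 2201 Ω.
V_out = 12.4 × 2201 / (390 + 2201) = 12.4 × 2201/2591 = 10.5 V.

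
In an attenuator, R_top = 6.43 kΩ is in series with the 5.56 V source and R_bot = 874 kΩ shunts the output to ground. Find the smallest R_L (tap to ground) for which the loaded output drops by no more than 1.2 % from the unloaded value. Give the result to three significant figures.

R_L(min) ≈ 526 kΩ

Output resistance R_th = R_top‖R_bot = (6.43 × 874)/880.4 = 6.383 kΩ.
The fractional drop is R_th/(R_th + R_L); requiring this ≤ 0.0120 gives R_L ≥ R_th(1/0.0120 − 1) = 6.383 × 82.33 = 526 kΩ.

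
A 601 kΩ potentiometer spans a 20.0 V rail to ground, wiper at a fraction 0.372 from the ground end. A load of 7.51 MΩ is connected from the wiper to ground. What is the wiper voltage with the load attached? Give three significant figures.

V ≈ 7.30 V

The wiper splits the pot into (1−α)R = 377.4 kΩ above and αR = 223.6 kΩ below.
Lower section ‖ load = 217.1 kΩ.
V_wiper = 20.0 × 217.1/(377.4 + 217.1) = 7.30 V.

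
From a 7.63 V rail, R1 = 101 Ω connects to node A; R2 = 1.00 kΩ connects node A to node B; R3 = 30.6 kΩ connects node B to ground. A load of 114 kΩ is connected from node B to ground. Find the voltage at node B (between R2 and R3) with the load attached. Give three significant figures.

At node B, R3 is in parallel with the load: R3‖R_L = 24120 Ω.
Below node A the resistance is R2 + (R3‖R_L) = 25120 Ω, so V_A = 7.63 × 25120/25230 = 7.599 V.
Then V_B = V_A × (R3‖R_L)/(R2 + R3‖R_L) = 7.599 × 24120/25120 = 7.30 V.

V ≈ 7.30 V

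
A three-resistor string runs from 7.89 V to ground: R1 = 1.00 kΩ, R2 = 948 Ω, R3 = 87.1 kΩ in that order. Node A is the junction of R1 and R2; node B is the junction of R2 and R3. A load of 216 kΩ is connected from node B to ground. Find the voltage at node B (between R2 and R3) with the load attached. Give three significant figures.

At node B, R3 is in parallel with the load: R3‖R_L = 62070 Ω.
Below node A the resistance is R2 + (R3‖R_L) = 63020 Ω, so V_A = 7.89 × 63020/64020 = 7.767 V.
Then V_B = V_A × (R3‖R_L)/(R2 + R3‖R_L) = 7.767 × 62070/63020 = 7.65 V.

V ≈ 7.65 V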